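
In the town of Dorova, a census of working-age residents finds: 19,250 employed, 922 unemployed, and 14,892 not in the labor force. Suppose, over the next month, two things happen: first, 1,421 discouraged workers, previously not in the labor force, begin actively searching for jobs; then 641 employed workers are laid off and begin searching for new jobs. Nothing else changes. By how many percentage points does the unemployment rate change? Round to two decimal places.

The unemployment rate changes by +9.25 percentage points.

Initially, labor force = 19,250 + 922 = 20,172, so u = 922/20,172 = 4.57%.
After the first change, unemployed and labor force both rise by 1,421 → E = 19,250, U = 2,343, labor force = 21,593.
After the second change, employed falls and unemployed rises by 641; labor force unchanged → E = 18,609, U = 2,984, labor force = 21,593.
New unemployment rate = 2,984 / 21,593 = 13.82%.
Change = 13.82% − 4.57% = +9.25 percentage points.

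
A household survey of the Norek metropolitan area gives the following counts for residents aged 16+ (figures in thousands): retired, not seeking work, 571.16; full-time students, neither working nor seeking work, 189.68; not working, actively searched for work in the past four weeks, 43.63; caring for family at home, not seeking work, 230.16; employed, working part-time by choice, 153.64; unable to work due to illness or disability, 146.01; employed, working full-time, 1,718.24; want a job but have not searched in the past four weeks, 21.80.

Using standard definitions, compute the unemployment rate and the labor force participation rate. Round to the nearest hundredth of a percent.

Unemployment rate ≈ 2.28%; labor force participation rate ≈ 62.31%.

Employed = 153.64 + 1,718.24 = 1,871.88 thousand.
Unemployed = 43.63 thousand.
Labor force = 1,871.88 + 43.63 = 1,915.51 thousand.
Not in labor force = 571.16 + 189.68 + 230.16 + 146.01 + 21.80 = 1,158.81 thousand (those not working and not actively searching are outside the labor force — including those who want a job but have given up searching).
Civilian working-age population = 1,915.51 + 1,158.81 = 3,074.32 thousand.
Unemployment rate = 43.63 / 1,915.51 = 2.28%.
Labor force participation rate = 1,915.51 / 3,074.32 = 62.31%.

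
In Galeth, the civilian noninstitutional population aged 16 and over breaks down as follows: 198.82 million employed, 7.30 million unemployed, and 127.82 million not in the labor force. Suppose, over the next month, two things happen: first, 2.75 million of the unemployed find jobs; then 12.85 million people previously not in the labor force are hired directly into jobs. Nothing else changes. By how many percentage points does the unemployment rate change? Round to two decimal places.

The unemployment rate changes by −1.46 percentage points.

Initially, labor force = 198.82 + 7.30 = 206.12 million, so u = 7.30/206.12 = 3.54%.
After the first change, unemployed falls and employed rises by 2.75; labor force unchanged → E = 201.57, U = 4.55, labor force = 206.12 million.
After the second change, employed and labor force both rise by 12.85; unemployed unchanged → E = 214.42, U = 4.55, labor force = 218.97 million.
New unemployment rate = 4.55 / 218.97 = 2.08%.
Change = 2.08% − 3.54% = −1.46 percentage points.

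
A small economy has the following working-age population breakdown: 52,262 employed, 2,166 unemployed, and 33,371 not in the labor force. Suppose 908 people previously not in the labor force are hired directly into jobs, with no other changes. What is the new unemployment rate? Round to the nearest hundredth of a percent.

Initially, labor force = 52,262 + 2,166 = 54,428, so u = 2,166/54,428 = 3.98%.
After the change, employed and labor force both rise by 908; unemployed unchanged → E = 53,170, U = 2,166, labor force = 55,336.
New unemployment rate = 2,166 / 55,336 = 3.91%.

New unemployment rate ≈ 3.91%.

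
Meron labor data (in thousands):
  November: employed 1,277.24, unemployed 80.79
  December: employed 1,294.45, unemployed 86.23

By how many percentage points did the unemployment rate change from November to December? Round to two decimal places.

The unemployment rate changed by +0.30 percentage points.

November: labor force = 1,277.24 + 80.79 = 1,358.03; u = 80.79/1,358.03 = 5.95%.
December: labor force = 1,294.45 + 86.23 = 1,380.68; u = 86.23/1,380.68 = 6.25%.
Change = 6.25% − 5.95% = +0.30 pp.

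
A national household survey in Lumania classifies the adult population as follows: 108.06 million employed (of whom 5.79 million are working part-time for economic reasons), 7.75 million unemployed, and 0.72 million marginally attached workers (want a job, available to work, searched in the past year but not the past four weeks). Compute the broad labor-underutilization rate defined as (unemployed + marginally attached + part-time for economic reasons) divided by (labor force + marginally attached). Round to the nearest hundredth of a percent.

Broad underutilization rate ≈ 12.24%.

Labor force = 108.06 + 7.75 = 115.81 million.
Numerator = 7.75 + 0.72 + 5.79 = 14.26 million.
Denominator = 115.81 + 0.72 = 116.53 million.
Broad rate = 14.26 / 116.53 = 12.24%.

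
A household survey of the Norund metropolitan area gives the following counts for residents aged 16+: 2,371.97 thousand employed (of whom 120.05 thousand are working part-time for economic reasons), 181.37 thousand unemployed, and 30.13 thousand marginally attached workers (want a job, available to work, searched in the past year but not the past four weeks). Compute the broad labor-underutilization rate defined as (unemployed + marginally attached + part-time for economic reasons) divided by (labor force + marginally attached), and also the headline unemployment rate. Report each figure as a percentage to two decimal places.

Labor force = 2,371.97 + 181.37 = 2,553.34 thousand.
Numerator = 181.37 + 30.13 + 120.05 = 331.55 thousand.
Denominator = 2,553.34 + 30.13 = 2,583.47 thousand.
Broad rate = 331.55 / 2,583.47 = 12.83%.
Headline unemployment rate = 181.37 / 2,553.34 = 7.10%.

Broad underutilization rate ≈ 12.83%; headline unemployment rate ≈ 7.10%.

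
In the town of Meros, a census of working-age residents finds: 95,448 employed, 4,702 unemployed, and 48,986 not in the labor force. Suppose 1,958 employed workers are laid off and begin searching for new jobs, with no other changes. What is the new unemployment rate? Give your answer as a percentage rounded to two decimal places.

New unemployment rate ≈ 6.65%.

Initially, labor force = 95,448 + 4,702 = 100,150, so u = 4,702/100,150 = 4.69%.
After the change, employed falls and unemployed rises by 1,958; labor force unchanged → E = 93,490, U = 6,660, labor force = 100,150.
New unemployment rate = 6,660 / 100,150 = 6.65%.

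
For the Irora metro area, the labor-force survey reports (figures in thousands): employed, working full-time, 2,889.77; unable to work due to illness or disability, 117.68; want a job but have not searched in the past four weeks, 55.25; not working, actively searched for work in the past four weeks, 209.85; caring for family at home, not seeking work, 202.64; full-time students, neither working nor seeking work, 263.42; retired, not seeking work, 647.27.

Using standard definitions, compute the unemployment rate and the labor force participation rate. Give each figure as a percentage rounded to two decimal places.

Unemployment rate ≈ 6.77%; labor force participation rate ≈ 70.67%.

Employed = 2,889.77 thousand.
Unemployed = 209.85 thousand.
Labor force = 2,889.77 + 209.85 = 3,099.62 thousand.
Not in labor force = 117.68 + 55.25 + 202.64 + 263.42 + 647.27 = 1,286.26 thousand (those not working and not actively searching are outside the labor force — including those who want a job but have given up searching).
Civilian working-age population = 3,099.62 + 1,286.26 = 4,385.88 thousand.
Unemployment rate = 209.85 / 3,099.62 = 6.77%.
Labor force participation rate = 3,099.62 / 4,385.88 = 70.67%.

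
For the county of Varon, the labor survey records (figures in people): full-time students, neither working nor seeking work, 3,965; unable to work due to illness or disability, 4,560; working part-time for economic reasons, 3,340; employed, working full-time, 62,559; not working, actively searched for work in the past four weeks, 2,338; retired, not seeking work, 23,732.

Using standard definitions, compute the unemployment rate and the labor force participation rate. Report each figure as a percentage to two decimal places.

Employed = 3,340 + 62,559 = 65,899 (anyone who worked, including part-time for economic reasons, counts as employed).
Unemployed = 2,338.
Labor force = 65,899 + 2,338 = 68,237.
Not in labor force = 3,965 + 4,560 + 23,732 = 32,257 (those not working and not actively searching are outside the labor force).
Civilian working-age population = 68,237 + 32,257 = 100,494.
Unemployment rate = 2,338 / 68,237 = 3.43%.
Labor force participation rate = 68,237 / 100,494 = 67.90%.

Unemployment rate ≈ 3.43%; labor force participation rate ≈ 67.90%.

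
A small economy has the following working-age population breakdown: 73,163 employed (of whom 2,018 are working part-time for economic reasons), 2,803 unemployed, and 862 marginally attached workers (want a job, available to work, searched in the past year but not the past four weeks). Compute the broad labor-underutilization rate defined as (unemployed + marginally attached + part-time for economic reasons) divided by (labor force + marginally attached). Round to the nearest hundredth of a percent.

Broad underutilization rate ≈ 7.40%.

Labor force = 73,163 + 2,803 = 75,966.
Numerator = 2,803 + 862 + 2,018 = 5,683.
Denominator = 75,966 + 862 = 76,828.
Broad rate = 5,683 / 76,828 = 7.40%.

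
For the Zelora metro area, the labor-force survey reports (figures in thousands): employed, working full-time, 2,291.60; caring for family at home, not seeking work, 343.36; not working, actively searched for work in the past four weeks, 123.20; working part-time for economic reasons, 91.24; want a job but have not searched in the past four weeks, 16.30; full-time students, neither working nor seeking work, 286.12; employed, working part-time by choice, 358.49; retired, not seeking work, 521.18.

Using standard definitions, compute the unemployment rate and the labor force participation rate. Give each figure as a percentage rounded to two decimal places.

Employed = 2,291.60 + 91.24 + 358.49 = 2,741.33 thousand (anyone who worked, including part-time for economic reasons, counts as employed).
Unemployed = 123.20 thousand.
Labor force = 2,741.33 + 123.20 = 2,864.53 thousand.
Not in labor force = 343.36 + 16.30 + 286.12 + 521.18 = 1,166.96 thousand (those not working and not actively searching are outside the labor force — including those who want a job but have given up searching).
Civilian working-age population = 2,864.53 + 1,166.96 = 4,031.49 thousand.
Unemployment rate = 123.20 / 2,864.53 = 4.30%.
Labor force participation rate = 2,864.53 / 4,031.49 = 71.05%.

Unemployment rate ≈ 4.30%; labor force participation rate ≈ 71.05%.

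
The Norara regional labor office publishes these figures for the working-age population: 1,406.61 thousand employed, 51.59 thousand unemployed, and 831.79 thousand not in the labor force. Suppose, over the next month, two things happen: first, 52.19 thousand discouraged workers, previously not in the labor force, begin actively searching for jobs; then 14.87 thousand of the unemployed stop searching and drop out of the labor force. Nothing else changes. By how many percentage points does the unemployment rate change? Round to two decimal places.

Initially, labor force = 1,406.61 + 51.59 = 1,458.20 thousand, so u = 51.59/1,458.20 = 3.54%.
After the first change, unemployed and labor force both rise by 52.19 → E = 1,406.61, U = 103.78, labor force = 1,510.39 thousand.
After the second change, unemployed and labor force both fall by 14.87 → E = 1,406.61, U = 88.91, labor force = 1,495.52 thousand.
New unemployment rate = 88.91 / 1,495.52 = 5.95%.
Change = 5.95% − 3.54% = +2.41 percentage points.

The unemployment rate changes by +2.41 percentage points.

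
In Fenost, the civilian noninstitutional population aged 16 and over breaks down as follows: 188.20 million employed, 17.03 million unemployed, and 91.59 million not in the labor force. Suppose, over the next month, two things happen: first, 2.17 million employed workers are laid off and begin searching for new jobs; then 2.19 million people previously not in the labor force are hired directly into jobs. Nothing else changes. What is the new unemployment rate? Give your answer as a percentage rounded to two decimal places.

Initially, labor force = 188.20 + 17.03 = 205.23 million, so u = 17.03/205.23 = 8.30%.
After the first change, employed falls and unemployed rises by 2.17; labor force unchanged → E = 186.03, U = 19.20, labor force = 205.23 million.
After the second change, employed and labor force both rise by 2.19; unemployed unchanged → E = 188.22, U = 19.20, labor force = 207.42 million.
New unemployment rate = 19.20 / 207.42 = 9.26%.

New unemployment rate ≈ 9.26%.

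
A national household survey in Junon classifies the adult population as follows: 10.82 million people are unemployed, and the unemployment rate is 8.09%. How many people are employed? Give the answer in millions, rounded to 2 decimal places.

Labor force = U / u = 10.82 / 0.0809 ≈ 133.75 million.
Employed = labor force − unemployed = 133.75 − 10.82 = 122.93 million.

About 122.93 million are employed.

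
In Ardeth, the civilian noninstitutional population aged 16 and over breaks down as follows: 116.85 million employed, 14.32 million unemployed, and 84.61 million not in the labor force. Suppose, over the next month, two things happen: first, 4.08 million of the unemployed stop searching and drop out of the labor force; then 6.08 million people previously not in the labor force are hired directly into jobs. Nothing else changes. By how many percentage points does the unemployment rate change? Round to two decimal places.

Initially, labor force = 116.85 + 14.32 = 131.17 million, so u = 14.32/131.17 = 10.92%.
After the first change, unemployed and labor force both fall by 4.08 → E = 116.85, U = 10.24, labor force = 127.09 million.
After the second change, employed and labor force both rise by 6.08; unemployed unchanged → E = 122.93, U = 10.24, labor force = 133.17 million.
New unemployment rate = 10.24 / 133.17 = 7.69%.
Change = 7.69% − 10.92% = −3.23 percentage points.

The unemployment rate changes by −3.23 percentage points.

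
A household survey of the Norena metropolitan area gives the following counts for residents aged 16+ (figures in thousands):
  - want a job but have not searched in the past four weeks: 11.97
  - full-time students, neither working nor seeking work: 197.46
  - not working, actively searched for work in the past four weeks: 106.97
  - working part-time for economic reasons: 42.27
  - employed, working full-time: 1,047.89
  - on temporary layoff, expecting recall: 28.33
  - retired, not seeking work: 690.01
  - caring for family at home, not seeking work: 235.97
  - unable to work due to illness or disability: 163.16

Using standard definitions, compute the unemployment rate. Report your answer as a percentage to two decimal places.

Unemployment rate ≈ 11.04%.

Employed = 42.27 + 1,047.89 = 1,090.16 thousand (anyone who worked, including part-time for economic reasons, counts as employed).
Unemployed = 106.97 + 28.33 = 135.30 thousand (jobless and actively searching, or on temporary layoff).
Labor force = 1,090.16 + 135.30 = 1,225.46 thousand.
Unemployment rate = 135.30 / 1,225.46 = 11.04%.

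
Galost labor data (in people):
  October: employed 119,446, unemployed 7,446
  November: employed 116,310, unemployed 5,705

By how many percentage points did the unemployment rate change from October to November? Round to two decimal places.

October: labor force = 119,446 + 7,446 = 126,892; u = 7,446/126,892 = 5.87%.
November: labor force = 116,310 + 5,705 = 122,015; u = 5,705/122,015 = 4.68%.
Change = 4.68% − 5.87% = −1.19 pp.

The unemployment rate changed by −1.19 percentage points.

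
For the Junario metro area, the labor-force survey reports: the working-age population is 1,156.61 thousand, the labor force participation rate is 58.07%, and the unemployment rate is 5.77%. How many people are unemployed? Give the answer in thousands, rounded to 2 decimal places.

About 38.75 thousand are unemployed.

Labor force = 0.5807 × 1,156.61 = 671.64 thousand.
Unemployed = 0.0577 × 671.64 ≈ 38.75 thousand.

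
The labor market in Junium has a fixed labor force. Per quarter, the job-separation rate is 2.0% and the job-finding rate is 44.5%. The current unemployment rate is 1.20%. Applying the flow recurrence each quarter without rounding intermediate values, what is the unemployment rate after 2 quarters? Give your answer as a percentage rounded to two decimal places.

Unemployment rate after two quarters ≈ 3.41%.

With a fixed labor force, u_{t+1} = u_t + s·(1−u_t) − f·u_t = u_t·(1−s−f) + s.
Here 1−s−f = 0.535 and s = 0.020.
u_1 = 0.012000 × 0.535 + 0.020 = 0.026420.
u_2 = 0.026420 × 0.535 + 0.020 = 0.034135.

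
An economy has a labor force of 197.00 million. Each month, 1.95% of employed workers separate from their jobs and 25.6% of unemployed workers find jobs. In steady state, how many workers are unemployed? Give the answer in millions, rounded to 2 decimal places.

Steady-state unemployment rate u* = s/(s+f) = 1.95/(1.95+25.6) = 0.070780.
Unemployed = u* × labor force = 0.070780 × 197.00 ≈ 13.94 million.

About 13.94 million are unemployed in steady state.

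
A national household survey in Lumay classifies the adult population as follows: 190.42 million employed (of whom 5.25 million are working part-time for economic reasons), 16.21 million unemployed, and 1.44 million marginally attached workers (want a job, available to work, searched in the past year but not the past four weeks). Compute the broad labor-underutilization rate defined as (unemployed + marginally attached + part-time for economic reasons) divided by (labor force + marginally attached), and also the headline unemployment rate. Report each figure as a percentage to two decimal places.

Labor force = 190.42 + 16.21 = 206.63 million.
Numerator = 16.21 + 1.44 + 5.25 = 22.90 million.
Denominator = 206.63 + 1.44 = 208.07 million.
Broad rate = 22.90 / 208.07 = 11.01%.
Headline unemployment rate = 16.21 / 206.63 = 7.84%.

Broad underutilization rate ≈ 11.01%; headline unemployment rate ≈ 7.84%.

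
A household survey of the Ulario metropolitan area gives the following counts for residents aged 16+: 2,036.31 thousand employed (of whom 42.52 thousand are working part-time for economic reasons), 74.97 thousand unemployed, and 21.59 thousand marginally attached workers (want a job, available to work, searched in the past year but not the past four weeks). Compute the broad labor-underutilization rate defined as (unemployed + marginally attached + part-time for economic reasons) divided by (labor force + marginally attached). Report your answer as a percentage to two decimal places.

Labor force = 2,036.31 + 74.97 = 2,111.28 thousand.
Numerator = 74.97 + 21.59 + 42.52 = 139.08 thousand.
Denominator = 2,111.28 + 21.59 = 2,132.87 thousand.
Broad rate = 139.08 / 2,132.87 = 6.52%.

Broad underutilization rate ≈ 6.52%.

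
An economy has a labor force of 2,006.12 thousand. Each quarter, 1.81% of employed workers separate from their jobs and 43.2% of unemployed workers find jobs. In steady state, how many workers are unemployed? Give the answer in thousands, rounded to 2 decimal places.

Steady-state unemployment rate u* = s/(s+f) = 1.81/(1.81+43.2) = 0.040213.
Unemployed = u* × labor force = 0.040213 × 2,006.12 ≈ 80.67 thousand.

About 80.67 thousand are unemployed in steady state.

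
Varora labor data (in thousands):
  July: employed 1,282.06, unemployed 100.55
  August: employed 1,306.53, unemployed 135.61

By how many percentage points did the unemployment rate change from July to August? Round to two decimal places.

The unemployment rate changed by +2.13 percentage points.

July: labor force = 1,282.06 + 100.55 = 1,382.61; u = 100.55/1,382.61 = 7.27%.
August: labor force = 1,306.53 + 135.61 = 1,442.14; u = 135.61/1,442.14 = 9.40%.
Change = 9.40% − 7.27% = +2.13 pp.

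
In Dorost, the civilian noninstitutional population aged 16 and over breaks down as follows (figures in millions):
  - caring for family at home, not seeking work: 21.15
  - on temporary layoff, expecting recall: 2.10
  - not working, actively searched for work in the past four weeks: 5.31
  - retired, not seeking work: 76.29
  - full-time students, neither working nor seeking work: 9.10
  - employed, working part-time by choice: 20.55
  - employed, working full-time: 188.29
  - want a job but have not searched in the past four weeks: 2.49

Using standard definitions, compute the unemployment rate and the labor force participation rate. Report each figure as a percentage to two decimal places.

Employed = 20.55 + 188.29 = 208.84 million.
Unemployed = 2.10 + 5.31 = 7.41 million (jobless and actively searching, or on temporary layoff).
Labor force = 208.84 + 7.41 = 216.25 million.
Not in labor force = 21.15 + 76.29 + 9.10 + 2.49 = 109.03 million (those not working and not actively searching are outside the labor force — including those who want a job but have given up searching).
Civilian working-age population = 216.25 + 109.03 = 325.28 million.
Unemployment rate = 7.41 / 216.25 = 3.43%.
Labor force participation rate = 216.25 / 325.28 = 66.48%.

Unemployment rate ≈ 3.43%; labor force participation rate ≈ 66.48%.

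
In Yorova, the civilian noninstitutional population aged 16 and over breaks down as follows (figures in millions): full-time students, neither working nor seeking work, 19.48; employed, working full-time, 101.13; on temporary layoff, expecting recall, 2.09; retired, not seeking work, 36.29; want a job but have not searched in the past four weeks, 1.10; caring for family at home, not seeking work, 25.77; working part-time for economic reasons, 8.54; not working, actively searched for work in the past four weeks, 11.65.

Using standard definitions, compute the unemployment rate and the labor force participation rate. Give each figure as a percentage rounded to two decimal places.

Unemployment rate ≈ 11.13%; labor force participation rate ≈ 59.89%.

Employed = 101.13 + 8.54 = 109.67 million (anyone who worked, including part-time for economic reasons, counts as employed).
Unemployed = 2.09 + 11.65 = 13.74 million (jobless and actively searching, or on temporary layoff).
Labor force = 109.67 + 13.74 = 123.41 million.
Not in labor force = 19.48 + 36.29 + 1.10 + 25.77 = 82.64 million (those not working and not actively searching are outside the labor force — including those who want a job but have given up searching).
Civilian working-age population = 123.41 + 82.64 = 206.05 million.
Unemployment rate = 13.74 / 123.41 = 11.13%.
Labor force participation rate = 123.41 / 206.05 = 59.89%.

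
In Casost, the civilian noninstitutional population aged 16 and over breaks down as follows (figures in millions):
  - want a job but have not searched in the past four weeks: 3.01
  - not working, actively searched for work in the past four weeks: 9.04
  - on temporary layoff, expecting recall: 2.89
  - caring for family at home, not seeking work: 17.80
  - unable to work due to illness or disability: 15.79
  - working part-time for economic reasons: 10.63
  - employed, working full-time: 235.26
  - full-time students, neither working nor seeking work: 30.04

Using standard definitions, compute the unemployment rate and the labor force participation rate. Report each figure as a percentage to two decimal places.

Unemployment rate ≈ 4.63%; labor force participation rate ≈ 79.46%.

Employed = 10.63 + 235.26 = 245.89 million (anyone who worked, including part-time for economic reasons, counts as employed).
Unemployed = 9.04 + 2.89 = 11.93 million (jobless and actively searching, or on temporary layoff).
Labor force = 245.89 + 11.93 = 257.82 million.
Not in labor force = 3.01 + 17.80 + 15.79 + 30.04 = 66.64 million (those not working and not actively searching are outside the labor force — including those who want a job but have given up searching).
Civilian working-age population = 257.82 + 66.64 = 324.46 million.
Unemployment rate = 11.93 / 257.82 = 4.63%.
Labor force participation rate = 257.82 / 324.46 = 79.46%.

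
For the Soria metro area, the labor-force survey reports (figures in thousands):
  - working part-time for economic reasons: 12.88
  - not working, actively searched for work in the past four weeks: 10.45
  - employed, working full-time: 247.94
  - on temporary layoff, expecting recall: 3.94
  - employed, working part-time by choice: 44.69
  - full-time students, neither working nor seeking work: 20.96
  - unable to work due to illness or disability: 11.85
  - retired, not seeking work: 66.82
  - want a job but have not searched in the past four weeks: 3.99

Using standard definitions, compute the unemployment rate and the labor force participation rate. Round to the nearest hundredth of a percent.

Employed = 12.88 + 247.94 + 44.69 = 305.51 thousand (anyone who worked, including part-time for economic reasons, counts as employed).
Unemployed = 10.45 + 3.94 = 14.39 thousand (jobless and actively searching, or on temporary layoff).
Labor force = 305.51 + 14.39 = 319.90 thousand.
Not in labor force = 20.96 + 11.85 + 66.82 + 3.99 = 103.62 thousand (those not working and not actively searching are outside the labor force — including those who want a job but have given up searching).
Civilian working-age population = 319.90 + 103.62 = 423.52 thousand.
Unemployment rate = 14.39 / 319.90 = 4.50%.
Labor force participation rate = 319.90 / 423.52 = 75.53%.

Unemployment rate ≈ 4.50%; labor force participation rate ≈ 75.53%.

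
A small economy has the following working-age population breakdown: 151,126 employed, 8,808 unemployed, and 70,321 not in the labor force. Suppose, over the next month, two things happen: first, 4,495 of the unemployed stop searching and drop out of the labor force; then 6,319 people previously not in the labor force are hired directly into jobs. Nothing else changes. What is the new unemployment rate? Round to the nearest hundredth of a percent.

Initially, labor force = 151,126 + 8,808 = 159,934, so u = 8,808/159,934 = 5.51%.
After the first change, unemployed and labor force both fall by 4,495 → E = 151,126, U = 4,313, labor force = 155,439.
After the second change, employed and labor force both rise by 6,319; unemployed unchanged → E = 157,445, U = 4,313, labor force = 161,758.
New unemployment rate = 4,313 / 161,758 = 2.67%.

New unemployment rate ≈ 2.67%.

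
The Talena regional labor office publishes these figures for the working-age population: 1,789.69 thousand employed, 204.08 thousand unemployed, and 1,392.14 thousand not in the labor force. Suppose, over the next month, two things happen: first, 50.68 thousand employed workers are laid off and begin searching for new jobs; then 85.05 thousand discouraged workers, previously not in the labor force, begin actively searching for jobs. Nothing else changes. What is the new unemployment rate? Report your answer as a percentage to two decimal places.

New unemployment rate ≈ 16.35%.

Initially, labor force = 1,789.69 + 204.08 = 1,993.77 thousand, so u = 204.08/1,993.77 = 10.24%.
After the first change, employed falls and unemployed rises by 50.68; labor force unchanged → E = 1,739.01, U = 254.76, labor force = 1,993.77 thousand.
After the second change, unemployed and labor force both rise by 85.05 → E = 1,739.01, U = 339.81, labor force = 2,078.82 thousand.
New unemployment rate = 339.81 / 2,078.82 = 16.35%.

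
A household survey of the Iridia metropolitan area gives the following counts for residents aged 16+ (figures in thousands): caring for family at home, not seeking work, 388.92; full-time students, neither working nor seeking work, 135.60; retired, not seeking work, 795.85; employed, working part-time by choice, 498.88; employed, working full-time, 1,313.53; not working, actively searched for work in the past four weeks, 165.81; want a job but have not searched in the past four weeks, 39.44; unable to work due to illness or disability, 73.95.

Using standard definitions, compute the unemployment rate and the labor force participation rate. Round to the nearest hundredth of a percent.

Employed = 498.88 + 1,313.53 = 1,812.41 thousand.
Unemployed = 165.81 thousand.
Labor force = 1,812.41 + 165.81 = 1,978.22 thousand.
Not in labor force = 388.92 + 135.60 + 795.85 + 39.44 + 73.95 = 1,433.76 thousand (those not working and not actively searching are outside the labor force — including those who want a job but have given up searching).
Civilian working-age population = 1,978.22 + 1,433.76 = 3,411.98 thousand.
Unemployment rate = 165.81 / 1,978.22 = 8.38%.
Labor force participation rate = 1,978.22 / 3,411.98 = 57.98%.

Unemployment rate ≈ 8.38%; labor force participation rate ≈ 57.98%.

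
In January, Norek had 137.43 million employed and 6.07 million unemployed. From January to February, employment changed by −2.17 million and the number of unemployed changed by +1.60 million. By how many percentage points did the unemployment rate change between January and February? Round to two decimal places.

The unemployment rate changed by +1.14 percentage points.

January: labor force = 137.43 + 6.07 = 143.50; u = 6.07/143.50 = 4.23%.
February: labor force = 135.26 + 7.67 = 142.93; u = 7.67/142.93 = 5.37%.
Change = 5.37% − 4.23% = +1.14 pp.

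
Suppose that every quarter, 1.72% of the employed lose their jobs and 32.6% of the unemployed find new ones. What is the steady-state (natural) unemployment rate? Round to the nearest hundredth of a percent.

Steady-state unemployment rate ≈ 5.01%.

At steady state the flows balance: s·E = f·U, so U/(E+U) = s/(s+f).
u* = 1.72 / (1.72 + 32.6) = 1.72 / 34.32 = 5.01%.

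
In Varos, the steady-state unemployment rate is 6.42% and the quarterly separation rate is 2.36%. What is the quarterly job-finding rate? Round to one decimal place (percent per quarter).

From u* = s/(s+f): f = s·(1−u)/u.
f = 2.36 × (1 − 0.0642) / 0.0642 = 2.2085 / 0.0642 ≈ 34.4% per quarter.

Job-finding rate ≈ 34.4% per quarter.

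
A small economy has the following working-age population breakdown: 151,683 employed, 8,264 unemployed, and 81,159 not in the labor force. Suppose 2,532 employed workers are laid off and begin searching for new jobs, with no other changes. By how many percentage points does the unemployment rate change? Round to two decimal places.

Initially, labor force = 151,683 + 8,264 = 159,947, so u = 8,264/159,947 = 5.17%.
After the change, employed falls and unemployed rises by 2,532; labor force unchanged → E = 149,151, U = 10,796, labor force = 159,947.
New unemployment rate = 10,796 / 159,947 = 6.75%.
Change = 6.75% − 5.17% = +1.58 percentage points.

The unemployment rate changes by +1.58 percentage points.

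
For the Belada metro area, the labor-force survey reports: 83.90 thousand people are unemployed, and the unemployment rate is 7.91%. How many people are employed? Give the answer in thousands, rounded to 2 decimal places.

About 976.78 thousand are employed.

Labor force = U / u = 83.90 / 0.0791 ≈ 1,060.68 thousand.
Employed = labor force − unemployed = 1,060.68 − 83.90 = 976.78 thousand.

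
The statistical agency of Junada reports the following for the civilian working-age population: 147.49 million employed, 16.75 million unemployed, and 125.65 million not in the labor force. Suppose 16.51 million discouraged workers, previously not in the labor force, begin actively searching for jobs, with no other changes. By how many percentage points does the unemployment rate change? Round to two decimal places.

Initially, labor force = 147.49 + 16.75 = 164.24 million, so u = 16.75/164.24 = 10.20%.
After the change, unemployed and labor force both rise by 16.51 → E = 147.49, U = 33.26, labor force = 180.75 million.
New unemployment rate = 33.26 / 180.75 = 18.40%.
Change = 18.40% − 10.20% = +8.20 percentage points.

The unemployment rate changes by +8.20 percentage points.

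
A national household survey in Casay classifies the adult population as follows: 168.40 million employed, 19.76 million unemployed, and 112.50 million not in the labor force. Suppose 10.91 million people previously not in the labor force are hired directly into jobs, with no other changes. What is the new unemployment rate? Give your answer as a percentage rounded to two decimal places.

Initially, labor force = 168.40 + 19.76 = 188.16 million, so u = 19.76/188.16 = 10.50%.
After the change, employed and labor force both rise by 10.91; unemployed unchanged → E = 179.31, U = 19.76, labor force = 199.07 million.
New unemployment rate = 19.76 / 199.07 = 9.93%.

New unemployment rate ≈ 9.93%.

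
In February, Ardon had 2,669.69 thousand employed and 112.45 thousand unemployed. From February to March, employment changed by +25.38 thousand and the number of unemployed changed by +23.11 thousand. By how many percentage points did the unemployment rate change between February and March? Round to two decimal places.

February: labor force = 2,669.69 + 112.45 = 2,782.14; u = 112.45/2,782.14 = 4.04%.
March: labor force = 2,695.07 + 135.56 = 2,830.63; u = 135.56/2,830.63 = 4.79%.
Change = 4.79% − 4.04% = +0.75 pp.

The unemployment rate changed by +0.75 percentage points.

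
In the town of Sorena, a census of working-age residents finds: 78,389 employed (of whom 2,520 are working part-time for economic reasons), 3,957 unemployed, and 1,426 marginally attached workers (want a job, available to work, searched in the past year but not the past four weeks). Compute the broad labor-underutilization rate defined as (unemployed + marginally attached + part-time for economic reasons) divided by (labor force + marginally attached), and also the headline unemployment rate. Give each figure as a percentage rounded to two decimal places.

Labor force = 78,389 + 3,957 = 82,346.
Numerator = 3,957 + 1,426 + 2,520 = 7,903.
Denominator = 82,346 + 1,426 = 83,772.
Broad rate = 7,903 / 83,772 = 9.43%.
Headline unemployment rate = 3,957 / 82,346 = 4.81%.

Broad underutilization rate ≈ 9.43%; headline unemployment rate ≈ 4.81%.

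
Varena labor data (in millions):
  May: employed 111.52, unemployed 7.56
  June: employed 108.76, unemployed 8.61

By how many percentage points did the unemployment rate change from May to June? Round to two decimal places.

May: labor force = 111.52 + 7.56 = 119.08; u = 7.56/119.08 = 6.35%.
June: labor force = 108.76 + 8.61 = 117.37; u = 8.61/117.37 = 7.34%.
Change = 7.34% − 6.35% = +0.99 pp.

The unemployment rate changed by +0.99 percentage points.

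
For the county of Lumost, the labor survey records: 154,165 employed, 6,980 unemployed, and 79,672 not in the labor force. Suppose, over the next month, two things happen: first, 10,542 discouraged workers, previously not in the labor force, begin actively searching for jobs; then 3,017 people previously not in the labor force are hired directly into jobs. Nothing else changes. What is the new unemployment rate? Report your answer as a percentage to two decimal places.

Initially, labor force = 154,165 + 6,980 = 161,145, so u = 6,980/161,145 = 4.33%.
After the first change, unemployed and labor force both rise by 10,542 → E = 154,165, U = 17,522, labor force = 171,687.
After the second change, employed and labor force both rise by 3,017; unemployed unchanged → E = 157,182, U = 17,522, labor force = 174,704.
New unemployment rate = 17,522 / 174,704 = 10.03%.

New unemployment rate ≈ 10.03%.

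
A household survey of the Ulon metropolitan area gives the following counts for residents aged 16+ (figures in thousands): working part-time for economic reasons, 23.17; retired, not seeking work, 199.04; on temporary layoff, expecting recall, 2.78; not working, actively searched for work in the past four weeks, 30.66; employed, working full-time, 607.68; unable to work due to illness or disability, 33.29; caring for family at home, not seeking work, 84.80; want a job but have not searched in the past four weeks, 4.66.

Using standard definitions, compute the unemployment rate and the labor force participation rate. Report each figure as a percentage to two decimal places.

Employed = 23.17 + 607.68 = 630.85 thousand (anyone who worked, including part-time for economic reasons, counts as employed).
Unemployed = 2.78 + 30.66 = 33.44 thousand (jobless and actively searching, or on temporary layoff).
Labor force = 630.85 + 33.44 = 664.29 thousand.
Not in labor force = 199.04 + 33.29 + 84.80 + 4.66 = 321.79 thousand (those not working and not actively searching are outside the labor force — including those who want a job but have given up searching).
Civilian working-age population = 664.29 + 321.79 = 986.08 thousand.
Unemployment rate = 33.44 / 664.29 = 5.03%.
Labor force participation rate = 664.29 / 986.08 = 67.37%.

Unemployment rate ≈ 5.03%; labor force participation rate ≈ 67.37%.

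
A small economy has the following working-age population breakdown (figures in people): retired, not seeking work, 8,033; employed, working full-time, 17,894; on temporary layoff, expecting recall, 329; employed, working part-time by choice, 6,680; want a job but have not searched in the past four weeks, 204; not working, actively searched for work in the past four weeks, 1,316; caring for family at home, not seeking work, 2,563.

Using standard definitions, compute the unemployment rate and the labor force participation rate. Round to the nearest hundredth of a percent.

Unemployment rate ≈ 6.27%; labor force participation rate ≈ 70.83%.

Employed = 17,894 + 6,680 = 24,574.
Unemployed = 329 + 1,316 = 1,645 (jobless and actively searching, or on temporary layoff).
Labor force = 24,574 + 1,645 = 26,219.
Not in labor force = 8,033 + 204 + 2,563 = 10,800 (those not working and not actively searching are outside the labor force — including those who want a job but have given up searching).
Civilian working-age population = 26,219 + 10,800 = 37,019.
Unemployment rate = 1,645 / 26,219 = 6.27%.
Labor force participation rate = 26,219 / 37,019 = 70.83%.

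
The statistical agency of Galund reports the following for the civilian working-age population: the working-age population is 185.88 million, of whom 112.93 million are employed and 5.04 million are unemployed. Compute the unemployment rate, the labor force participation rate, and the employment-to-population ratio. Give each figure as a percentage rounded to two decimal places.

Unemployment rate ≈ 4.27%; labor force participation rate ≈ 63.47%; employment-population ratio ≈ 60.75%.

Labor force = employed + unemployed = 112.93 + 5.04 = 117.97 million.
Unemployment rate = 5.04 / 117.97 = 4.27%.
Labor force participation rate = 117.97 / 185.88 = 63.47%.
Employment-population ratio = 112.93 / 185.88 = 60.75%.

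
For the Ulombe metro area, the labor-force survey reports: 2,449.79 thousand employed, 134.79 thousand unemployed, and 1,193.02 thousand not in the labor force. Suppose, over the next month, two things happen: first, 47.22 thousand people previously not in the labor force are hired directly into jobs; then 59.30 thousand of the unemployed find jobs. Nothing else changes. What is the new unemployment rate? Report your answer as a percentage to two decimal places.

New unemployment rate ≈ 2.87%.

Initially, labor force = 2,449.79 + 134.79 = 2,584.58 thousand, so u = 134.79/2,584.58 = 5.22%.
After the first change, employed and labor force both rise by 47.22; unemployed unchanged → E = 2,497.01, U = 134.79, labor force = 2,631.80 thousand.
After the second change, unemployed falls and employed rises by 59.30; labor force unchanged → E = 2,556.31, U = 75.49, labor force = 2,631.80 thousand.
New unemployment rate = 75.49 / 2,631.80 = 2.87%.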